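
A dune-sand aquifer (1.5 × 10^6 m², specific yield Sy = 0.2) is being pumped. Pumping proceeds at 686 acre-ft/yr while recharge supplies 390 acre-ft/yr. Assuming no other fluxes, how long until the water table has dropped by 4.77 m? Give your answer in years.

t ≈ 3.92 years

ΔV = Sy × A × Δh = 0.2 × 1.5 × 10^6 × 4.77 = 1.431 × 10^6 m³
Net withdrawal = 686 − 390 = 296 acre-ft/yr = 1000 m³/d
t = ΔV / Q = 1.431 × 10^6 m³ / 1000 m³/d = 1431 d
t = 1431 d ≈ 3.919 years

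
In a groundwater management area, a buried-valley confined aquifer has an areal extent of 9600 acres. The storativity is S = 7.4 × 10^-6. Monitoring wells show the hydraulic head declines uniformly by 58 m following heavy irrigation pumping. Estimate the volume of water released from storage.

A = 9600 acres = 3.885 × 10^7 m²
ΔV = S × A × Δh = 7.4 × 10^-6 × 3.885 × 10^7 m² × 58 m = 16670 m³

ΔV ≈ 16700 m³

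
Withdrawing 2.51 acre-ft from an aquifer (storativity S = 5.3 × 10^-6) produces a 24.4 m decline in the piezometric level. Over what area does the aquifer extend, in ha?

ΔV = 2.51 acre-ft = 3096 m³
A = ΔV / (S × Δh) = 3096 / (5.3 × 10^-6 × 24.4) = 2.394 × 10^7 m²
A = 2.394 × 10^7 m² = 2394 ha

A ≈ 2390 ha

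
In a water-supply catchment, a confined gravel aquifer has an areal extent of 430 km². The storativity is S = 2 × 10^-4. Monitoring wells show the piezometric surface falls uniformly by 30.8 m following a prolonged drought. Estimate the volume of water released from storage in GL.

ΔV ≈ 2.65 GL

A = 430 km² = 4.3 × 10^8 m²
ΔV = S × A × Δh = 2 × 10^-4 × 4.3 × 10^8 m² × 30.8 m = 2.649 × 10^6 m³
ΔV = 2.649 × 10^6 m³ = 2.649 GL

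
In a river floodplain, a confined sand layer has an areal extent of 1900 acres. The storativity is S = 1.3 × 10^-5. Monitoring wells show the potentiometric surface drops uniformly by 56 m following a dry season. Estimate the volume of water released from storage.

ΔV ≈ 5600 m³

A = 1900 acres = 7.689 × 10^6 m²
ΔV = S × A × Δh = 1.3 × 10^-5 × 7.689 × 10^6 m² × 56 m = 5598 m³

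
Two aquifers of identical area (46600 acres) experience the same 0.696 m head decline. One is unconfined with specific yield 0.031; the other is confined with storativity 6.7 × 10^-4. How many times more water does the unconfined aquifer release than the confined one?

A = 46600 acres = 1.886 × 10^8 m²
Unconfined: ΔV_u = Sy × A × Δh = 0.031 × 1.886 × 10^8 × 0.696 = 4.069 × 10^6 m³
Confined: ΔV_c = S × A × Δh = 6.7 × 10^-4 × 1.886 × 10^8 × 0.696 = 87940 m³
Ratio = ΔV_u / ΔV_c = Sy / S = 0.031 / 6.7 × 10^-4 = 46.27

ΔV_u / ΔV_c ≈ 46.3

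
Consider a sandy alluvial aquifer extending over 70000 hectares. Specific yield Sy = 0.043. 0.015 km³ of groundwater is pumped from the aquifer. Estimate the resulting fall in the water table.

Δh ≈ 0.498 m

A = 70000 hectares = 7 × 10^8 m²
ΔV = 0.015 km³ = 1.5 × 10^7 m³
Δh = ΔV / (Sy × A) = 1.5 × 10^7 m³ / (0.043 × 7 × 10^8 m²) = 0.4983 m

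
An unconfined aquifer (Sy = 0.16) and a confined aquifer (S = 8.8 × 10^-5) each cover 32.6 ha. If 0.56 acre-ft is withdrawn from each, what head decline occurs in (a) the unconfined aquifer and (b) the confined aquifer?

Δh_u ≈ 0.0132 m; Δh_c ≈ 24.1 m

A = 32.6 ha = 3.26 × 10^5 m²
ΔV = 0.56 acre-ft = 690.7 m³
Unconfined: Δh_u = ΔV/(Sy·A) = 690.7/(0.16 × 3.26 × 10^5) = 0.01324 m
Confined: Δh_c = ΔV/(S·A) = 690.7/(8.8 × 10^-5 × 3.26 × 10^5) = 24.08 m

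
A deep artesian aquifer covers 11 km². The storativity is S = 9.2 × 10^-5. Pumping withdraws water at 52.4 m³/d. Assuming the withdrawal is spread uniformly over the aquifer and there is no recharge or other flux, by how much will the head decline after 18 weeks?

A = 11 km² = 1.1 × 10^7 m²
t = 18 weeks = 126 d
ΔV = Q × t = 52.4 m³/d × 126 d = 6602 m³
Δh = ΔV / (S × A) = 6602 / (9.2 × 10^-5 × 1.1 × 10^7) = 6.524 m

Δh ≈ 6.52 m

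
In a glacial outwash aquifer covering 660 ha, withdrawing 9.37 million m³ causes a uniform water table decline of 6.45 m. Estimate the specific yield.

Sy ≈ 0.22

A = 660 ha = 6.6 × 10^6 m²
ΔV = 9.37 million m³ = 9.37 × 10^6 m³
Sy = ΔV / (A × Δh) = 9.37 × 10^6 m³ / (6.6 × 10^6 m² × 6.45 m) = 0.2201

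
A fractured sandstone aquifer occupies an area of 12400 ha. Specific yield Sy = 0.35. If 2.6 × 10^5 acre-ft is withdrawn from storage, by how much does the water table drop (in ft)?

A = 12400 ha = 1.24 × 10^8 m²
ΔV = 2.6 × 10^5 acre-ft = 3.207 × 10^8 m³
Δh = ΔV / (Sy × A) = 3.207 × 10^8 m³ / (0.35 × 1.24 × 10^8 m²) = 7.39 m
Δh = 7.39 m = 24.24 ft

Δh ≈ 24.2 ft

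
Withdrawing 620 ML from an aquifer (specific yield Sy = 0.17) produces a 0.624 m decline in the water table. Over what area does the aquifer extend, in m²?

A ≈ 5.84 × 10^6 m²

ΔV = 620 ML = 6.2 × 10^5 m³
A = ΔV / (Sy × Δh) = 6.2 × 10^5 / (0.17 × 0.624) = 5.845 × 10^6 m²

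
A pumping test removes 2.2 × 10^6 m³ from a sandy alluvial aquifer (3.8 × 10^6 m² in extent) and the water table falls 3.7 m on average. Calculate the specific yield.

Sy = ΔV / (A × Δh) = 2.2 × 10^6 m³ / (3.8 × 10^6 m² × 3.7 m) = 0.1565

Sy ≈ 0.16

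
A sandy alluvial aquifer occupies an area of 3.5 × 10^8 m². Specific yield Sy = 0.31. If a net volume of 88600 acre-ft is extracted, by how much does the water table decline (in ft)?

Δh ≈ 3.3 ft

ΔV = 88600 acre-ft = 1.093 × 10^8 m³
Δh = ΔV / (Sy × A) = 1.093 × 10^8 m³ / (0.31 × 3.5 × 10^8 m²) = 1.007 m
Δh = 1.007 m = 3.305 ft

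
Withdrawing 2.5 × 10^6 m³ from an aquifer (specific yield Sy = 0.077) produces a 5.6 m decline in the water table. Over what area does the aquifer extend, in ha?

A ≈ 580 ha

A = ΔV / (Sy × Δh) = 2.5 × 10^6 / (0.077 × 5.6) = 5.798 × 10^6 m²
A = 5.798 × 10^6 m² = 579.8 ha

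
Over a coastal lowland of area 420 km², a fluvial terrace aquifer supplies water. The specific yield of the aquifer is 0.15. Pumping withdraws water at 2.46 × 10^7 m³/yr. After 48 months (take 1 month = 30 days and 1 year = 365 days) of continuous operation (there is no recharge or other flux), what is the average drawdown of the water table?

Δh ≈ 1.54 m

A = 420 km² = 4.2 × 10^8 m²
Q = 2.46 × 10^7 m³/yr = 67400 m³/d
t = 48 months = 1440 d
ΔV = Q × t = 67400 m³/d × 1440 d = 9.705 × 10^7 m³
Δh = ΔV / (Sy × A) = 9.705 × 10^7 / (0.15 × 4.2 × 10^8) = 1.541 m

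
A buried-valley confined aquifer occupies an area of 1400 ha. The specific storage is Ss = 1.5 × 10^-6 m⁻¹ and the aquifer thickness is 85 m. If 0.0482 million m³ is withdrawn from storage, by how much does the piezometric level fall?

Δh ≈ 27 m

S = Ss × b = 1.5 × 10^-6 m⁻¹ × 85 m = 1.275 × 10^-4
A = 1400 ha = 1.4 × 10^7 m²
ΔV = 0.0482 million m³ = 48200 m³
Δh = ΔV / (S × A) = 48200 m³ / (1.275 × 10^-4 × 1.4 × 10^7 m²) = 27 m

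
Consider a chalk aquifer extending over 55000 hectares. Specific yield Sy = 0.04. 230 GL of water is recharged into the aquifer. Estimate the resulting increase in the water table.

Δh ≈ 10.5 m

A = 55000 hectares = 5.5 × 10^8 m²
ΔV = 230 GL = 2.3 × 10^8 m³
Δh = ΔV / (Sy × A) = 2.3 × 10^8 m³ / (0.04 × 5.5 × 10^8 m²) = 10.45 m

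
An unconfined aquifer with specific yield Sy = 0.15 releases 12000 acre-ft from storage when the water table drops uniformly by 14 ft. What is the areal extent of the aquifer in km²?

Δh = 14 ft = 4.267 m
ΔV = 12000 acre-ft = 1.48 × 10^7 m³
A = ΔV / (Sy × Δh) = 1.48 × 10^7 / (0.15 × 4.267) = 2.312 × 10^7 m²
A = 2.312 × 10^7 m² = 23.12 km²

A ≈ 23.1 km²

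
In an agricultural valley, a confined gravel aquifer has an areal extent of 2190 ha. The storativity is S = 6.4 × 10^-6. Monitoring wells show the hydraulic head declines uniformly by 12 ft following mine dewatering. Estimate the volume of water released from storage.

ΔV ≈ 513 m³

A = 2190 ha = 2.19 × 10^7 m²
Δh = 12 ft = 3.658 m
ΔV = S × A × Δh = 6.4 × 10^-6 × 2.19 × 10^7 m² × 3.658 m = 512.6 m³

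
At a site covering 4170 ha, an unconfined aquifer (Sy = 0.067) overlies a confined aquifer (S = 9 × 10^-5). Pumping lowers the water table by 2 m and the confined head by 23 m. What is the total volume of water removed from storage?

ΔV ≈ 5.67 × 10^6 m³

A = 4170 ha = 4.17 × 10^7 m²
Unconfined: ΔV_u = Sy × A × Δh_u = 0.067 × 4.17 × 10^7 × 2 = 5.588 × 10^6 m³
Confined: ΔV_c = S × A × Δh_c = 9 × 10^-5 × 4.17 × 10^7 × 23 = 86320 m³
Total ΔV = 5.588 × 10^6 + 86320 = 5.674 × 10^6 m³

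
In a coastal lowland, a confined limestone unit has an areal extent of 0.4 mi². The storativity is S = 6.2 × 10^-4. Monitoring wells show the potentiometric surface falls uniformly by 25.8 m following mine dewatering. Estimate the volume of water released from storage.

ΔV ≈ 16600 m³

A = 0.4 mi² = 1.036 × 10^6 m²
ΔV = S × A × Δh = 6.2 × 10^-4 × 1.036 × 10^6 m² × 25.8 m = 16570 m³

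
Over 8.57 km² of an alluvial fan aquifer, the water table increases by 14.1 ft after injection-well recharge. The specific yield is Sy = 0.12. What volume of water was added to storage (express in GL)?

ΔV ≈ 4.42 GL

A = 8.57 km² = 8.57 × 10^6 m²
Δh = 14.1 ft = 4.298 m
ΔV = Sy × A × Δh = 0.12 × 8.57 × 10^6 m² × 4.298 m = 4.42 × 10^6 m³
ΔV = 4.42 × 10^6 m³ = 4.42 GL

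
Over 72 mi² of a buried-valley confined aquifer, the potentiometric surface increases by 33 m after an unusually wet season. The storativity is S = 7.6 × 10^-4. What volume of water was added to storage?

A = 72 mi² = 1.865 × 10^8 m²
ΔV = S × A × Δh = 7.6 × 10^-4 × 1.865 × 10^8 m² × 33 m = 4.677 × 10^6 m³

ΔV ≈ 4.68 × 10^6 m³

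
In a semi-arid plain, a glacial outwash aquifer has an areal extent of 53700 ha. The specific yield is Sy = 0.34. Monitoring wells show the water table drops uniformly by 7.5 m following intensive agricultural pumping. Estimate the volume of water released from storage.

ΔV ≈ 1.37 × 10^9 m³

A = 53700 ha = 5.37 × 10^8 m²
ΔV = Sy × A × Δh = 0.34 × 5.37 × 10^8 m² × 7.5 m = 1.369 × 10^9 m³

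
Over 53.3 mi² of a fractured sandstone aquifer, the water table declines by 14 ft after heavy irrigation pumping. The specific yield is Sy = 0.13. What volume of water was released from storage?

ΔV ≈ 7.66 × 10^7 m³

A = 53.3 mi² = 1.38 × 10^8 m²
Δh = 14 ft = 4.267 m
ΔV = Sy × A × Δh = 0.13 × 1.38 × 10^8 m² × 4.267 m = 7.658 × 10^7 m³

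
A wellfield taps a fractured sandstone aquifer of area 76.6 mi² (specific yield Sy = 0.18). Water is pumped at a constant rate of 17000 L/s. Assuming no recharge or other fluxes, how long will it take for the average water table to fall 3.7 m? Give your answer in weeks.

t ≈ 12.9 weeks

A = 76.6 mi² = 1.984 × 10^8 m²
ΔV = Sy × A × Δh = 0.18 × 1.984 × 10^8 × 3.7 = 1.321 × 10^8 m³
Q = 17000 L/s = 1.469 × 10^6 m³/d
t = ΔV / Q = 1.321 × 10^8 m³ / 1.469 × 10^6 m³/d = 89.96 d
t = 89.96 d ≈ 12.85 weeks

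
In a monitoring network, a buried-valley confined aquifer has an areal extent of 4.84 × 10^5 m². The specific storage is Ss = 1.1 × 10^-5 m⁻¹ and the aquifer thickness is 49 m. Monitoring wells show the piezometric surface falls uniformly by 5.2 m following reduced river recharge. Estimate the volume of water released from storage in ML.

ΔV ≈ 1.36 ML

S = Ss × b = 1.1 × 10^-5 m⁻¹ × 49 m = 5.39 × 10^-4
ΔV = S × A × Δh = 5.39 × 10^-4 × 4.84 × 10^5 m² × 5.2 m = 1357 m³
ΔV = 1357 m³ = 1.357 ML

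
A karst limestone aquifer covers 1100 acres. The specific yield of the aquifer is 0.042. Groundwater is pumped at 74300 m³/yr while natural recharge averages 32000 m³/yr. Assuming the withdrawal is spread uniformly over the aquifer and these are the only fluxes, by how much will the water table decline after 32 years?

A = 1100 acres = 4.452 × 10^6 m²
Net abstraction = 74300 − 32000 = 42300 m³/yr
Q_net = 42300 m³/yr = 115.9 m³/d
t = 32 years = 11680 d
ΔV = Q × t = 115.9 m³/d × 11680 d = 1.354 × 10^6 m³
Δh = ΔV / (Sy × A) = 1.354 × 10^6 / (0.042 × 4.452 × 10^6) = 7.24 m

Δh ≈ 7.24 m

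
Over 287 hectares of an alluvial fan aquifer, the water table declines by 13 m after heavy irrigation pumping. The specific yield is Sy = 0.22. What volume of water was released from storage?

A = 287 hectares = 2.87 × 10^6 m²
ΔV = Sy × A × Δh = 0.22 × 2.87 × 10^6 m² × 13 m = 8.208 × 10^6 m³

ΔV ≈ 8.21 × 10^6 m³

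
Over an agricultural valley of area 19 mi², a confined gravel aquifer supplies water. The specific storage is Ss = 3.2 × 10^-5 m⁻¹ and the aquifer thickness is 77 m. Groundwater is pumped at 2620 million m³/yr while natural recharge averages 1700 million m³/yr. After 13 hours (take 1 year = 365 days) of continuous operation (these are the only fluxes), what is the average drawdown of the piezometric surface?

Δh ≈ 11.3 m

S = Ss × b = 3.2 × 10^-5 m⁻¹ × 77 m = 2.464 × 10^-3
A = 19 mi² = 4.921 × 10^7 m²
Net abstraction = 2620 − 1700 = 920 million m³/yr
Q_net = 920 million m³/yr = 2.521 × 10^6 m³/d
t = 13 hours = 0.5417 d
ΔV = Q × t = 2.521 × 10^6 m³/d × 0.5417 d = 1.365 × 10^6 m³
Δh = ΔV / (S × A) = 1.365 × 10^6 / (0.002464 × 4.921 × 10^7) = 11.26 m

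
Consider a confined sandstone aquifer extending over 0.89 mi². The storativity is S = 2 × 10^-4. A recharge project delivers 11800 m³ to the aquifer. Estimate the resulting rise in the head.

Δh ≈ 25.6 m

A = 0.89 mi² = 2.305 × 10^6 m²
Δh = ΔV / (S × A) = 11800 m³ / (2 × 10^-4 × 2.305 × 10^6 m²) = 25.6 m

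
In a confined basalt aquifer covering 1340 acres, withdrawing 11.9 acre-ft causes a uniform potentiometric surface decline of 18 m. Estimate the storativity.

S ≈ 1.5 × 10^-4

A = 1340 acres = 5.423 × 10^6 m²
ΔV = 11.9 acre-ft = 14680 m³
S = ΔV / (A × Δh) = 14680 m³ / (5.423 × 10^6 m² × 18 m) = 1.504 × 10^-4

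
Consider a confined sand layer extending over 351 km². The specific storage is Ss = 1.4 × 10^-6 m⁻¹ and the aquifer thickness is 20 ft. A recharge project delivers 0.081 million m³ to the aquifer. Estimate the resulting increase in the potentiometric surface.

Δh ≈ 27 m

b = 20 ft = 6.096 m
S = Ss × b = 1.4 × 10^-6 m⁻¹ × 6.096 m = 8.534 × 10^-6
A = 351 km² = 3.51 × 10^8 m²
ΔV = 0.081 million m³ = 81000 m³
Δh = ΔV / (S × A) = 81000 m³ / (8.534 × 10^-6 × 3.51 × 10^8 m²) = 27.04 m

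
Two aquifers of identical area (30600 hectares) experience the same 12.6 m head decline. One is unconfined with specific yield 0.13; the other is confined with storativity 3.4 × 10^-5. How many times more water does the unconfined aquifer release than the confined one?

A = 30600 hectares = 3.06 × 10^8 m²
Unconfined: ΔV_u = Sy × A × Δh = 0.13 × 3.06 × 10^8 × 12.6 = 5.012 × 10^8 m³
Confined: ΔV_c = S × A × Δh = 3.4 × 10^-5 × 3.06 × 10^8 × 12.6 = 1.311 × 10^5 m³
Ratio = ΔV_u / ΔV_c = Sy / S = 0.13 / 3.4 × 10^-5 = 3824

ΔV_u / ΔV_c ≈ 3820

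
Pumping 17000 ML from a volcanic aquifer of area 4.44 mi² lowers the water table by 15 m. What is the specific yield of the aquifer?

A = 4.44 mi² = 1.15 × 10^7 m²
ΔV = 17000 ML = 1.7 × 10^7 m³
Sy = ΔV / (A × Δh) = 1.7 × 10^7 m³ / (1.15 × 10^7 m² × 15 m) = 0.09855

Sy ≈ 0.099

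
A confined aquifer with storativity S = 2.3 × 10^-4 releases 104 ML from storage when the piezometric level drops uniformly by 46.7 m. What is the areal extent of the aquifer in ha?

A ≈ 968 ha

ΔV = 104 ML = 1.04 × 10^5 m³
A = ΔV / (S × Δh) = 1.04 × 10^5 / (2.3 × 10^-4 × 46.7) = 9.683 × 10^6 m²
A = 9.683 × 10^6 m² = 968.3 ha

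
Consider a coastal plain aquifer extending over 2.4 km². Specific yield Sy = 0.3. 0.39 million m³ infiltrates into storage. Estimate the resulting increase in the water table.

A = 2.4 km² = 2.4 × 10^6 m²
ΔV = 0.39 million m³ = 3.9 × 10^5 m³
Δh = ΔV / (Sy × A) = 3.9 × 10^5 m³ / (0.3 × 2.4 × 10^6 m²) = 0.5417 m

Δh ≈ 0.542 m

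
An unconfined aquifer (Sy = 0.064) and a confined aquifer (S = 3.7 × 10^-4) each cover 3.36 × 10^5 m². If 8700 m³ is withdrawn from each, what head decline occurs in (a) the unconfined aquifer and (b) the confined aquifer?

Unconfined: Δh_u = ΔV/(Sy·A) = 8700/(0.064 × 3.36 × 10^5) = 0.4046 m
Confined: Δh_c = ΔV/(S·A) = 8700/(3.7 × 10^-4 × 3.36 × 10^5) = 69.98 m

Δh_u ≈ 0.405 m; Δh_c ≈ 70 m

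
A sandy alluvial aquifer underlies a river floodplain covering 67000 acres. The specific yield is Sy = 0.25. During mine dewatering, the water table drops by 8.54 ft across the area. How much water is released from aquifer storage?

ΔV ≈ 1.76 × 10^8 m³

A = 67000 acres = 2.711 × 10^8 m²
Δh = 8.54 ft = 2.603 m
ΔV = Sy × A × Δh = 0.25 × 2.711 × 10^8 m² × 2.603 m = 1.764 × 10^8 m³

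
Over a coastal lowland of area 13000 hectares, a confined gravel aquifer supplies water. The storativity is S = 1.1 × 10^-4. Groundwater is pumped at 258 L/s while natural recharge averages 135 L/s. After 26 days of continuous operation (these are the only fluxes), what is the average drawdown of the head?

Δh ≈ 19.3 m

A = 13000 hectares = 1.3 × 10^8 m²
Net abstraction = 258 − 135 = 123 L/s
Q_net = 123 L/s = 10630 m³/d
ΔV = Q × t = 10630 m³/d × 26 d = 2.763 × 10^5 m³
Δh = ΔV / (S × A) = 2.763 × 10^5 / (1.1 × 10^-4 × 1.3 × 10^8) = 19.32 m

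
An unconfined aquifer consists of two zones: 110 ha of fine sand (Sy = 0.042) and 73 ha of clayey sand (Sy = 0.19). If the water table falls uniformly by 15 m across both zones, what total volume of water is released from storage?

A₁ = 110 ha = 1.1 × 10^6 m²; A₂ = 73 ha = 7.3 × 10^5 m²
ΔV₁ = 0.042 × 1.1 × 10^6 × 15 = 6.93 × 10^5 m³
ΔV₂ = 0.19 × 7.3 × 10^5 × 15 = 2.08 × 10^6 m³
ΔV = ΔV₁ + ΔV₂ = 2.773 × 10^6 m³

ΔV ≈ 2.77 × 10^6 m³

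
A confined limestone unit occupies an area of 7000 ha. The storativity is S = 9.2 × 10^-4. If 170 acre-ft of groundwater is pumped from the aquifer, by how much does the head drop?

A = 7000 ha = 7 × 10^7 m²
ΔV = 170 acre-ft = 2.097 × 10^5 m³
Δh = ΔV / (S × A) = 2.097 × 10^5 m³ / (9.2 × 10^-4 × 7 × 10^7 m²) = 3.256 m

Δh ≈ 3.26 m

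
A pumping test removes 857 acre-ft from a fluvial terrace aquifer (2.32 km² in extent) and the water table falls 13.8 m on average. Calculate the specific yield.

Sy ≈ 0.033

A = 2.32 km² = 2.32 × 10^6 m²
ΔV = 857 acre-ft = 1.057 × 10^6 m³
Sy = ΔV / (A × Δh) = 1.057 × 10^6 m³ / (2.32 × 10^6 m² × 13.8 m) = 0.03302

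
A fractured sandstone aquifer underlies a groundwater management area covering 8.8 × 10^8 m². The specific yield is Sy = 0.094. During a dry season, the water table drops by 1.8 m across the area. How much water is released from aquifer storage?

ΔV = Sy × A × Δh = 0.094 × 8.8 × 10^8 m² × 1.8 m = 1.489 × 10^8 m³

ΔV ≈ 1.49 × 10^8 m³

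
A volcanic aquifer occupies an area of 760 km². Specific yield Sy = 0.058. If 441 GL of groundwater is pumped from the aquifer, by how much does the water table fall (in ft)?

Δh ≈ 32.8 ft

A = 760 km² = 7.6 × 10^8 m²
ΔV = 441 GL = 4.41 × 10^8 m³
Δh = ΔV / (Sy × A) = 4.41 × 10^8 m³ / (0.058 × 7.6 × 10^8 m²) = 10 m
Δh = 10 m = 32.82 ft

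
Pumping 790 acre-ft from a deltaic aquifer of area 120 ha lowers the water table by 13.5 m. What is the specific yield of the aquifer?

A = 120 ha = 1.2 × 10^6 m²
ΔV = 790 acre-ft = 9.745 × 10^5 m³
Sy = ΔV / (A × Δh) = 9.745 × 10^5 m³ / (1.2 × 10^6 m² × 13.5 m) = 0.06015

Sy ≈ 0.06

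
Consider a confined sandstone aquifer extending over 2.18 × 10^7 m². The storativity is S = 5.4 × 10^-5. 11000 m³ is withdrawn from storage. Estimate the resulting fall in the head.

Δh ≈ 9.34 m

Δh = ΔV / (S × A) = 11000 m³ / (5.4 × 10^-5 × 2.18 × 10^7 m²) = 9.344 m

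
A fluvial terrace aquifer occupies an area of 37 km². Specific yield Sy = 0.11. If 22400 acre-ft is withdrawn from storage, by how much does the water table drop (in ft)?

A = 37 km² = 3.7 × 10^7 m²
ΔV = 22400 acre-ft = 2.763 × 10^7 m³
Δh = ΔV / (Sy × A) = 2.763 × 10^7 m³ / (0.11 × 3.7 × 10^7 m²) = 6.789 m
Δh = 6.789 m = 22.27 ft

Δh ≈ 22.3 ft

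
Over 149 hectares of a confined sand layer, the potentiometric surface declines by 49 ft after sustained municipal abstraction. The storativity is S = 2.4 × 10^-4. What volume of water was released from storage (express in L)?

ΔV ≈ 5.34 × 10^6 L

A = 149 hectares = 1.49 × 10^6 m²
Δh = 49 ft = 14.94 m
ΔV = S × A × Δh = 2.4 × 10^-4 × 1.49 × 10^6 m² × 14.94 m = 5341 m³
ΔV = 5341 m³ = 5.341 × 10^6 L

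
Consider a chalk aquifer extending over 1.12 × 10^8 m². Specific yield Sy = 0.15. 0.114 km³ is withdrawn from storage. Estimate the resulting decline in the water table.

ΔV = 0.114 km³ = 1.14 × 10^8 m³
Δh = ΔV / (Sy × A) = 1.14 × 10^8 m³ / (0.15 × 1.12 × 10^8 m²) = 6.786 m

Δh ≈ 6.79 m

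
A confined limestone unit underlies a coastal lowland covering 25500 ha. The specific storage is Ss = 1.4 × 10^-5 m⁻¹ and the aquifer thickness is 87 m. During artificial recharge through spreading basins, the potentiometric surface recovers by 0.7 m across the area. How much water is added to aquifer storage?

S = Ss × b = 1.4 × 10^-5 m⁻¹ × 87 m = 1.218 × 10^-3
A = 25500 ha = 2.55 × 10^8 m²
ΔV = S × A × Δh = 0.001218 × 2.55 × 10^8 m² × 0.7 m = 2.174 × 10^5 m³

ΔV ≈ 2.17 × 10^5 m³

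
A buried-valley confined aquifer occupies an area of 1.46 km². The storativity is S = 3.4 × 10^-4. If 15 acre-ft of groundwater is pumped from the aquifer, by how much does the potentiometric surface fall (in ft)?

Δh ≈ 122 ft

A = 1.46 km² = 1.46 × 10^6 m²
ΔV = 15 acre-ft = 18500 m³
Δh = ΔV / (S × A) = 18500 m³ / (3.4 × 10^-4 × 1.46 × 10^6 m²) = 37.27 m
Δh = 37.27 m = 122.3 ft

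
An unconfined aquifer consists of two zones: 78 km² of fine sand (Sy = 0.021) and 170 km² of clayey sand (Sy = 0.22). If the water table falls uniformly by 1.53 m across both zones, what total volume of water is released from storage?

A₁ = 78 km² = 7.8 × 10^7 m²; A₂ = 170 km² = 1.7 × 10^8 m²
ΔV₁ = 0.021 × 7.8 × 10^7 × 1.53 = 2.506 × 10^6 m³
ΔV₂ = 0.22 × 1.7 × 10^8 × 1.53 = 5.722 × 10^7 m³
ΔV = ΔV₁ + ΔV₂ = 5.973 × 10^7 m³

ΔV ≈ 5.97 × 10^7 m³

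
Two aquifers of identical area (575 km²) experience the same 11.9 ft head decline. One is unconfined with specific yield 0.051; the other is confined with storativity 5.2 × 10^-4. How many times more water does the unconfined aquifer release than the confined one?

A = 575 km² = 5.75 × 10^8 m²
Δh = 11.9 ft = 3.627 m
Unconfined: ΔV_u = Sy × A × Δh = 0.051 × 5.75 × 10^8 × 3.627 = 1.064 × 10^8 m³
Confined: ΔV_c = S × A × Δh = 5.2 × 10^-4 × 5.75 × 10^8 × 3.627 = 1.085 × 10^6 m³
Ratio = ΔV_u / ΔV_c = Sy / S = 0.051 / 5.2 × 10^-4 = 98.08

ΔV_u / ΔV_c ≈ 98.1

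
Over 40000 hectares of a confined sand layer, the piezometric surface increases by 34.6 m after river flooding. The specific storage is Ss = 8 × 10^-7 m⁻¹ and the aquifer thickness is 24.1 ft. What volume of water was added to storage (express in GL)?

b = 24.1 ft = 7.346 m
S = Ss × b = 8 × 10^-7 m⁻¹ × 7.346 m = 5.877 × 10^-6
A = 40000 hectares = 4 × 10^8 m²
ΔV = S × A × Δh = 5.877 × 10^-6 × 4 × 10^8 m² × 34.6 m = 81330 m³
ΔV = 81330 m³ = 0.08133 GL

ΔV ≈ 0.0813 GL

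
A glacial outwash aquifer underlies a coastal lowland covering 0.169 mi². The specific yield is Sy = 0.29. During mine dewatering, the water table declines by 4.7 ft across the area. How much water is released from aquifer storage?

A = 0.169 mi² = 4.377 × 10^5 m²
Δh = 4.7 ft = 1.433 m
ΔV = Sy × A × Δh = 0.29 × 4.377 × 10^5 m² × 1.433 m = 1.818 × 10^5 m³

ΔV ≈ 1.82 × 10^5 m³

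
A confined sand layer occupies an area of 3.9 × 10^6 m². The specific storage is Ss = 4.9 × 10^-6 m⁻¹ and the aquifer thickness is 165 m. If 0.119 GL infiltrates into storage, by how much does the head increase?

Δh ≈ 37.7 m

S = Ss × b = 4.9 × 10^-6 m⁻¹ × 165 m = 8.085 × 10^-4
ΔV = 0.119 GL = 1.19 × 10^5 m³
Δh = ΔV / (S × A) = 1.19 × 10^5 m³ / (8.085 × 10^-4 × 3.9 × 10^6 m²) = 37.74 m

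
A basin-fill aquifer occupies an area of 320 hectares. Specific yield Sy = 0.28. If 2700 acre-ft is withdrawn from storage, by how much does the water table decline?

Δh ≈ 3.72 m

A = 320 hectares = 3.2 × 10^6 m²
ΔV = 2700 acre-ft = 3.33 × 10^6 m³
Δh = ΔV / (Sy × A) = 3.33 × 10^6 m³ / (0.28 × 3.2 × 10^6 m²) = 3.717 m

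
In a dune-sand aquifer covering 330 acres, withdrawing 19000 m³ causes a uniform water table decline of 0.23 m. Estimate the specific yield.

Sy ≈ 0.062

A = 330 acres = 1.335 × 10^6 m²
Sy = ΔV / (A × Δh) = 19000 m³ / (1.335 × 10^6 m² × 0.23 m) = 0.06186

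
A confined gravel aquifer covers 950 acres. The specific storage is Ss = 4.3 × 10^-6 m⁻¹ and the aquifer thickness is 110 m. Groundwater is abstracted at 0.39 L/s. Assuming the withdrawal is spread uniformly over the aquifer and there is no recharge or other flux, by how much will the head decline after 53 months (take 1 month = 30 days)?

Δh ≈ 29.5 m

S = Ss × b = 4.3 × 10^-6 m⁻¹ × 110 m = 4.73 × 10^-4
A = 950 acres = 3.845 × 10^6 m²
Q = 0.39 L/s = 33.7 m³/d
t = 53 months = 1590 d
ΔV = Q × t = 33.7 m³/d × 1590 d = 53580 m³
Δh = ΔV / (S × A) = 53580 / (4.73 × 10^-4 × 3.845 × 10^6) = 29.46 m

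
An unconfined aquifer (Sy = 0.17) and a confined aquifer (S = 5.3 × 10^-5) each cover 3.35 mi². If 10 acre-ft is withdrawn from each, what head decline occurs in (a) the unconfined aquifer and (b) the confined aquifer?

Δh_u ≈ 0.00836 m; Δh_c ≈ 26.8 m

A = 3.35 mi² = 8.676 × 10^6 m²
ΔV = 10 acre-ft = 12330 m³
Unconfined: Δh_u = ΔV/(Sy·A) = 12330/(0.17 × 8.676 × 10^6) = 0.008363 m
Confined: Δh_c = ΔV/(S·A) = 12330/(5.3 × 10^-5 × 8.676 × 10^6) = 26.82 m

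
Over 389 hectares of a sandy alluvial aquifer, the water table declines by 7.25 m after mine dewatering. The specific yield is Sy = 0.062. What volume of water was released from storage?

ΔV ≈ 1.75 × 10^6 m³

A = 389 hectares = 3.89 × 10^6 m²
ΔV = Sy × A × Δh = 0.062 × 3.89 × 10^6 m² × 7.25 m = 1.749 × 10^6 m³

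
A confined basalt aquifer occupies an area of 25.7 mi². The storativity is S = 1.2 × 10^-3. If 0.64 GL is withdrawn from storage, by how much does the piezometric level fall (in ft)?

Δh ≈ 26.3 ft

A = 25.7 mi² = 6.656 × 10^7 m²
ΔV = 0.64 GL = 6.4 × 10^5 m³
Δh = ΔV / (S × A) = 6.4 × 10^5 m³ / (0.0012 × 6.656 × 10^7 m²) = 8.012 m
Δh = 8.012 m = 26.29 ft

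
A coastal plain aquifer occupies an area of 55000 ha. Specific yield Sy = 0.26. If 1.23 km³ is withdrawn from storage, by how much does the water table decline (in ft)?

A = 55000 ha = 5.5 × 10^8 m²
ΔV = 1.23 km³ = 1.23 × 10^9 m³
Δh = ΔV / (Sy × A) = 1.23 × 10^9 m³ / (0.26 × 5.5 × 10^8 m²) = 8.601 m
Δh = 8.601 m = 28.22 ft

Δh ≈ 28.2 ft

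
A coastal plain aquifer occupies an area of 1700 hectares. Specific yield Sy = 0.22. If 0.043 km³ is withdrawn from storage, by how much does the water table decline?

A = 1700 hectares = 1.7 × 10^7 m²
ΔV = 0.043 km³ = 4.3 × 10^7 m³
Δh = ΔV / (Sy × A) = 4.3 × 10^7 m³ / (0.22 × 1.7 × 10^7 m²) = 11.5 m

Δh ≈ 11.5 m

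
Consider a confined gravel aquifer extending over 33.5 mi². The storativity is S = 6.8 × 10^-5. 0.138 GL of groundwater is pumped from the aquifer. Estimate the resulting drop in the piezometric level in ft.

A = 33.5 mi² = 8.676 × 10^7 m²
ΔV = 0.138 GL = 1.38 × 10^5 m³
Δh = ΔV / (S × A) = 1.38 × 10^5 m³ / (6.8 × 10^-5 × 8.676 × 10^7 m²) = 23.39 m
Δh = 23.39 m = 76.74 ft

Δh ≈ 76.7 ft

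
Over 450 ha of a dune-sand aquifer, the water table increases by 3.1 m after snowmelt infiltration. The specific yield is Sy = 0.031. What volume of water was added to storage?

A = 450 ha = 4.5 × 10^6 m²
ΔV = Sy × A × Δh = 0.031 × 4.5 × 10^6 m² × 3.1 m = 4.324 × 10^5 m³

ΔV ≈ 4.32 × 10^5 m³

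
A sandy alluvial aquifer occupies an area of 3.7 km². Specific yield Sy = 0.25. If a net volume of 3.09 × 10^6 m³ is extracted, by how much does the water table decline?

Δh ≈ 3.34 m

A = 3.7 km² = 3.7 × 10^6 m²
Δh = ΔV / (Sy × A) = 3.09 × 10^6 m³ / (0.25 × 3.7 × 10^6 m²) = 3.341 m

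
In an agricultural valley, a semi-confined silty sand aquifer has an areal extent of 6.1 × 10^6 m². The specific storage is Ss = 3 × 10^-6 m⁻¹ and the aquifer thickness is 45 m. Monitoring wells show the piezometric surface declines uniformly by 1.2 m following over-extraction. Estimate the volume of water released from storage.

ΔV ≈ 988 m³

S = Ss × b = 3 × 10^-6 m⁻¹ × 45 m = 1.35 × 10^-4
ΔV = S × A × Δh = 1.35 × 10^-4 × 6.1 × 10^6 m² × 1.2 m = 988.2 m³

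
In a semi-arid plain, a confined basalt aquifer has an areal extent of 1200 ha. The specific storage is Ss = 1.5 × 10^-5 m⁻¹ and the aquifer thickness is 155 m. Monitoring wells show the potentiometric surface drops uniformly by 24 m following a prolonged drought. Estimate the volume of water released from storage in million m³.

ΔV ≈ 0.67 million m³

S = Ss × b = 1.5 × 10^-5 m⁻¹ × 155 m = 2.325 × 10^-3
A = 1200 ha = 1.2 × 10^7 m²
ΔV = S × A × Δh = 0.002325 × 1.2 × 10^7 m² × 24 m = 6.696 × 10^5 m³
ΔV = 6.696 × 10^5 m³ = 0.6696 million m³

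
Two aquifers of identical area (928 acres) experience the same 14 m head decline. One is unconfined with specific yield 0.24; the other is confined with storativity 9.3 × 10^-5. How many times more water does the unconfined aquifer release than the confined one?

ΔV_u / ΔV_c ≈ 2580

A = 928 acres = 3.755 × 10^6 m²
Unconfined: ΔV_u = Sy × A × Δh = 0.24 × 3.755 × 10^6 × 14 = 1.262 × 10^7 m³
Confined: ΔV_c = S × A × Δh = 9.3 × 10^-5 × 3.755 × 10^6 × 14 = 4890 m³
Ratio = ΔV_u / ΔV_c = Sy / S = 0.24 / 9.3 × 10^-5 = 2581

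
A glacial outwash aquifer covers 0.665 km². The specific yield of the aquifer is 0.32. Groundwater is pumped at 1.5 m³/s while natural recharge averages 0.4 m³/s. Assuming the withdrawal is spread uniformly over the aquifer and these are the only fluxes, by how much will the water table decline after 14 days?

Δh ≈ 6.25 m

A = 0.665 km² = 6.65 × 10^5 m²
Net abstraction = 1.5 − 0.4 = 1.1 m³/s
Q_net = 1.1 m³/s = 95040 m³/d
ΔV = Q × t = 95040 m³/d × 14 d = 1.331 × 10^6 m³
Δh = ΔV / (Sy × A) = 1.331 × 10^6 / (0.32 × 6.65 × 10^5) = 6.253 m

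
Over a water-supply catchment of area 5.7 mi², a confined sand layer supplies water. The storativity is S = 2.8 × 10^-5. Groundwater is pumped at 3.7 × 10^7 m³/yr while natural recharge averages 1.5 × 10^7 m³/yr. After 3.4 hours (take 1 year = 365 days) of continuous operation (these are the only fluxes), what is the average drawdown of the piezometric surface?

Δh ≈ 20.7 m

A = 5.7 mi² = 1.476 × 10^7 m²
Net abstraction = 3.7 × 10^7 − 1.5 × 10^7 = 2.2 × 10^7 m³/yr
Q_net = 2.2 × 10^7 m³/yr = 60270 m³/d
t = 3.4 hours = 0.1417 d
ΔV = Q × t = 60270 m³/d × 0.1417 d = 8539 m³
Δh = ΔV / (S × A) = 8539 / (2.8 × 10^-5 × 1.476 × 10^7) = 20.66 m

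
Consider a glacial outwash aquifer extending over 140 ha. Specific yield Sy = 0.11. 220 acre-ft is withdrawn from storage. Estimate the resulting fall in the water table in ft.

A = 140 ha = 1.4 × 10^6 m²
ΔV = 220 acre-ft = 2.714 × 10^5 m³
Δh = ΔV / (Sy × A) = 2.714 × 10^5 m³ / (0.11 × 1.4 × 10^6 m²) = 1.762 m
Δh = 1.762 m = 5.781 ft

Δh ≈ 5.78 ft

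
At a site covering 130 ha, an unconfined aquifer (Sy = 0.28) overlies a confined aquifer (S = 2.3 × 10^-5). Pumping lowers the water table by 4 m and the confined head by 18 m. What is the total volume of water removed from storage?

A = 130 ha = 1.3 × 10^6 m²
Unconfined: ΔV_u = Sy × A × Δh_u = 0.28 × 1.3 × 10^6 × 4 = 1.456 × 10^6 m³
Confined: ΔV_c = S × A × Δh_c = 2.3 × 10^-5 × 1.3 × 10^6 × 18 = 538.2 m³
Total ΔV = 1.456 × 10^6 + 538.2 = 1.457 × 10^6 m³

ΔV ≈ 1.46 × 10^6 m³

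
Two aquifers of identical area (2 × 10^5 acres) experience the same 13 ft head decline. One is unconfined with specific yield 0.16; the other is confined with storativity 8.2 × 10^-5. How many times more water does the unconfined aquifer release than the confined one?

ΔV_u / ΔV_c ≈ 1950

A = 2 × 10^5 acres = 8.094 × 10^8 m²
Δh = 13 ft = 3.962 m
Unconfined: ΔV_u = Sy × A × Δh = 0.16 × 8.094 × 10^8 × 3.962 = 5.131 × 10^8 m³
Confined: ΔV_c = S × A × Δh = 8.2 × 10^-5 × 8.094 × 10^8 × 3.962 = 2.63 × 10^5 m³
Ratio = ΔV_u / ΔV_c = Sy / S = 0.16 / 8.2 × 10^-5 = 1951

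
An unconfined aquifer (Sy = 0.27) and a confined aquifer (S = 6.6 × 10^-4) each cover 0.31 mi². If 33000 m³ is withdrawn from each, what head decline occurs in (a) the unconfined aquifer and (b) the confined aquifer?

A = 0.31 mi² = 8.029 × 10^5 m²
Unconfined: Δh_u = ΔV/(Sy·A) = 33000/(0.27 × 8.029 × 10^5) = 0.1522 m
Confined: Δh_c = ΔV/(S·A) = 33000/(6.6 × 10^-4 × 8.029 × 10^5) = 62.27 m

Δh_u ≈ 0.152 m; Δh_c ≈ 62.3 m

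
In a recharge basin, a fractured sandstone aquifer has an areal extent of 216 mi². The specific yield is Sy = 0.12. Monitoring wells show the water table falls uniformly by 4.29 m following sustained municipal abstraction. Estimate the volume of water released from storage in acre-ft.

A = 216 mi² = 5.594 × 10^8 m²
ΔV = Sy × A × Δh = 0.12 × 5.594 × 10^8 m² × 4.29 m = 2.88 × 10^8 m³
ΔV = 2.88 × 10^8 m³ = 2.335 × 10^5 acre-ft

ΔV ≈ 2.33 × 10^5 acre-ft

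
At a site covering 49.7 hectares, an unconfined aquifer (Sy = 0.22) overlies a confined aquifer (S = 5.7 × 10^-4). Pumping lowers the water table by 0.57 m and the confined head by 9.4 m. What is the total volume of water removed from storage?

A = 49.7 hectares = 4.97 × 10^5 m²
Unconfined: ΔV_u = Sy × A × Δh_u = 0.22 × 4.97 × 10^5 × 0.57 = 62320 m³
Confined: ΔV_c = S × A × Δh_c = 5.7 × 10^-4 × 4.97 × 10^5 × 9.4 = 2663 m³
Total ΔV = 62320 + 2663 = 64990 m³

ΔV ≈ 65000 m³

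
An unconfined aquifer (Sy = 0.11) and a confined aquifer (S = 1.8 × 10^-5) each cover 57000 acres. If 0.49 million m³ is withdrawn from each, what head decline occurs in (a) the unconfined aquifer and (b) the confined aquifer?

A = 57000 acres = 2.307 × 10^8 m²
ΔV = 0.49 million m³ = 4.9 × 10^5 m³
Unconfined: Δh_u = ΔV/(Sy·A) = 4.9 × 10^5/(0.11 × 2.307 × 10^8) = 0.01931 m
Confined: Δh_c = ΔV/(S·A) = 4.9 × 10^5/(1.8 × 10^-5 × 2.307 × 10^8) = 118 m

Δh_u ≈ 0.0193 m; Δh_c ≈ 118 m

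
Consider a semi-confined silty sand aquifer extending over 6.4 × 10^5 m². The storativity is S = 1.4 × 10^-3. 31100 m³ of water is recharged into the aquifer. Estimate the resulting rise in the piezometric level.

Δh ≈ 34.7 m

Δh = ΔV / (S × A) = 31100 m³ / (0.0014 × 6.4 × 10^5 m²) = 34.71 m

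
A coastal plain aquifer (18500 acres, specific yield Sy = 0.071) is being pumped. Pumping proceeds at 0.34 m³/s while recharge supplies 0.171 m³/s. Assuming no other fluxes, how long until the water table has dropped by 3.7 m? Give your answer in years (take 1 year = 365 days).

A = 18500 acres = 7.487 × 10^7 m²
ΔV = Sy × A × Δh = 0.071 × 7.487 × 10^7 × 3.7 = 1.967 × 10^7 m³
Net withdrawal = 0.34 − 0.171 = 0.169 m³/s = 14600 m³/d
t = ΔV / Q = 1.967 × 10^7 m³ / 14600 m³/d = 1347 d
t = 1347 d ≈ 3.69 years

t ≈ 3.69 years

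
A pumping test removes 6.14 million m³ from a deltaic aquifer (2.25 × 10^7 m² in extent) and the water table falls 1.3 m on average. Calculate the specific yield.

Sy ≈ 0.21

ΔV = 6.14 million m³ = 6.14 × 10^6 m³
Sy = ΔV / (A × Δh) = 6.14 × 10^6 m³ / (2.25 × 10^7 m² × 1.3 m) = 0.2099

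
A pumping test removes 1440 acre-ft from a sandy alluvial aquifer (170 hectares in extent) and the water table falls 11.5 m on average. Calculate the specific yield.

Sy ≈ 0.091

A = 170 hectares = 1.7 × 10^6 m²
ΔV = 1440 acre-ft = 1.776 × 10^6 m³
Sy = ΔV / (A × Δh) = 1.776 × 10^6 m³ / (1.7 × 10^6 m² × 11.5 m) = 0.09085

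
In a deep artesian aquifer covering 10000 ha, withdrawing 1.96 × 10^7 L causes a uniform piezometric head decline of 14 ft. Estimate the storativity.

A = 10000 ha = 1 × 10^8 m²
Δh = 14 ft = 4.267 m
ΔV = 1.96 × 10^7 L = 19600 m³
S = ΔV / (A × Δh) = 19600 m³ / (1 × 10^8 m² × 4.267 m) = 4.593 × 10^-5

S ≈ 4.6 × 10^-5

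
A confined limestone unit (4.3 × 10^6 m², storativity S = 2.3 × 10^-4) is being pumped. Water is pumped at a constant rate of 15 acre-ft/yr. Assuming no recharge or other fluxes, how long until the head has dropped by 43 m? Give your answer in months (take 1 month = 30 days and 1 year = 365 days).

t ≈ 28 months

ΔV = S × A × Δh = 2.3 × 10^-4 × 4.3 × 10^6 × 43 = 42530 m³
Q = 15 acre-ft/yr = 50.69 m³/d
t = ΔV / Q = 42530 m³ / 50.69 m³/d = 838.9 d
t = 838.9 d ≈ 27.96 months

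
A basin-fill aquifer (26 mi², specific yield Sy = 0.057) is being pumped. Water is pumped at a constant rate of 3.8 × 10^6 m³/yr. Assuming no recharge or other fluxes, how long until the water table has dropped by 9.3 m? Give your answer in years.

t ≈ 9.39 years

A = 26 mi² = 6.734 × 10^7 m²
ΔV = Sy × A × Δh = 0.057 × 6.734 × 10^7 × 9.3 = 3.57 × 10^7 m³
Q = 3.8 × 10^6 m³/yr = 10410 m³/d
t = ΔV / Q = 3.57 × 10^7 m³ / 10410 m³/d = 3429 d
t = 3429 d ≈ 9.394 years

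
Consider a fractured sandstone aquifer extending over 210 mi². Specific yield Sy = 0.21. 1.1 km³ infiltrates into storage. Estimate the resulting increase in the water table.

Δh ≈ 9.63 m

A = 210 mi² = 5.439 × 10^8 m²
ΔV = 1.1 km³ = 1.1 × 10^9 m³
Δh = ΔV / (Sy × A) = 1.1 × 10^9 m³ / (0.21 × 5.439 × 10^8 m²) = 9.631 m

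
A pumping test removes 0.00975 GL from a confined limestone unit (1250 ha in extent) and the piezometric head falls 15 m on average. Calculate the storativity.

A = 1250 ha = 1.25 × 10^7 m²
ΔV = 0.00975 GL = 9750 m³
S = ΔV / (A × Δh) = 9750 m³ / (1.25 × 10^7 m² × 15 m) = 5.2 × 10^-5

S ≈ 5.2 × 10^-5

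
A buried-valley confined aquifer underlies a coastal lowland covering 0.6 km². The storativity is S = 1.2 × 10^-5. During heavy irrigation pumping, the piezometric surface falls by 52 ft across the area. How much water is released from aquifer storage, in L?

A = 0.6 km² = 6 × 10^5 m²
Δh = 52 ft = 15.85 m
ΔV = S × A × Δh = 1.2 × 10^-5 × 6 × 10^5 m² × 15.85 m = 114.1 m³
ΔV = 114.1 m³ = 1.141 × 10^5 L

ΔV ≈ 1.14 × 10^5 L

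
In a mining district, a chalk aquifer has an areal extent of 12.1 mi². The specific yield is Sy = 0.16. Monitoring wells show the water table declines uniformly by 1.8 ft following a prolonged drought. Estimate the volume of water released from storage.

ΔV ≈ 2.75 × 10^6 m³

A = 12.1 mi² = 3.134 × 10^7 m²
Δh = 1.8 ft = 0.5486 m
ΔV = Sy × A × Δh = 0.16 × 3.134 × 10^7 m² × 0.5486 m = 2.751 × 10^6 m³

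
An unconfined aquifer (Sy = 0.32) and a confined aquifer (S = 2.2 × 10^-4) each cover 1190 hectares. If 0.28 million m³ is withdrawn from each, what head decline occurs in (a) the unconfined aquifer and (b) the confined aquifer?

A = 1190 hectares = 1.19 × 10^7 m²
ΔV = 0.28 million m³ = 2.8 × 10^5 m³
Unconfined: Δh_u = ΔV/(Sy·A) = 2.8 × 10^5/(0.32 × 1.19 × 10^7) = 0.07353 m
Confined: Δh_c = ΔV/(S·A) = 2.8 × 10^5/(2.2 × 10^-4 × 1.19 × 10^7) = 107 m

Δh_u ≈ 0.0735 m; Δh_c ≈ 107 m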